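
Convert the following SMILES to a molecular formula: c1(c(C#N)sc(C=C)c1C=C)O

C9H7NOS

Heavy atoms from the SMILES: 9 C, 1 N, 1 O, 1 S.
Implicit hydrogens by atom environment:
  4 × C (aromatic): no H
  2 × C: 2 H each → 4
  2 × C: 1 H each → 2
  1 × C: no H
  1 × N: no H
  1 × O: 1 H
  1 × S (aromatic): no H
  Total hydrogens = 7.
Molecular formula: C9H7NOS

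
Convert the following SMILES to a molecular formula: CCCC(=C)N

Heavy atoms from the SMILES: 5 C, 1 N.
Implicit hydrogens by atom environment:
  3 × C: 2 H each → 6
  1 × C: 3 H
  1 × C: no H
  1 × N: 2 H
  Total hydrogens = 11.
Molecular formula: C5H11N

C5H11N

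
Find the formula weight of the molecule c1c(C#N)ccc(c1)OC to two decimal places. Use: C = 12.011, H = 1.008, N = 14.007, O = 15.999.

133.15

Molecular formula: C8H7NO.
M = 8×12.011 + 7×1.008 + 1×14.007 + 1×15.999 = 133.15 g/mol.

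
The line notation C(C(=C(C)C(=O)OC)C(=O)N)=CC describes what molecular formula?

C9H13NO3

Heavy atoms from the SMILES: 9 C, 1 N, 3 O.
Implicit hydrogens by atom environment:
  4 × C: no H
  3 × C: 3 H each → 9
  3 × O: no H
  2 × C: 1 H each → 2
  1 × N: 2 H
  Total hydrogens = 13.
Molecular formula: C9H13NO3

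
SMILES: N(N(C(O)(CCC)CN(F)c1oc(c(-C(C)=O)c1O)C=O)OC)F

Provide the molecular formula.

Heavy atoms from the SMILES: 13 C, 2 F, 3 N, 6 O.
Implicit hydrogens by atom environment:
  4 × C (aromatic): no H
  3 × C: 3 H each → 9
  3 × C: 2 H each → 6
  3 × O: no H
  2 × C: no H
  2 × F: no H
  2 × N: no H
  2 × O: 1 H each → 2
  1 × C: 1 H
  1 × N: 1 H
  1 × O (aromatic): no H
  Total hydrogens = 19.
Molecular formula: C13H19F2N3O6

C13H19F2N3O6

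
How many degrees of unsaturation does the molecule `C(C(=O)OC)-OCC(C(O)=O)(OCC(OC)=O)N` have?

3

Molecular formula from the SMILES: C9H15NO8.
DoU = (2C + 2 + N − H − X)/2 = (2·9 + 2 + 1 − 15 − 0)/2 = 6/2 = 3.
(Structurally: 0 ring(s) + 3 π bond(s) = 3.)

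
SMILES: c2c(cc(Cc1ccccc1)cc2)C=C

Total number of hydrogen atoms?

Hydrogens are implicit in SMILES; fill each atom to its normal valence:
  9 × C (aromatic): 1 H each → 9
  3 × C (aromatic): no H
  2 × C: 2 H each → 4
  1 × C: 1 H
  Total hydrogens = 14.

14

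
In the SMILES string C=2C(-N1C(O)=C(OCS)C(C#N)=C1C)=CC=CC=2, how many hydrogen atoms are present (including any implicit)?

12

Hydrogens are implicit in SMILES; fill each atom to its normal valence:
  5 × C (aromatic): 1 H each → 5
  5 × C (aromatic): no H
  1 × C: 3 H
  1 × C: 2 H
  1 × C: no H
  1 × N (aromatic): no H
  1 × N: no H
  1 × O: 1 H
  1 × O: no H
  1 × S: 1 H
  Total hydrogens = 12.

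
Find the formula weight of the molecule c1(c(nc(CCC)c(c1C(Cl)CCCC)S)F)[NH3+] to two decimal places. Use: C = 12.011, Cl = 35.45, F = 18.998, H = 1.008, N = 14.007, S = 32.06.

Molecular formula: C13H21ClFN2S+.
M = 13×12.011 + 1×35.45 + 1×18.998 + 21×1.008 + 2×14.007 + 1×32.06 = 291.83 g/mol.

291.83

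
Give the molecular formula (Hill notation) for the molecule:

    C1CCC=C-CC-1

Heavy atoms from the SMILES: 7 C.
Implicit hydrogens by atom environment:
  5 × C: 2 H each → 10
  2 × C: 1 H each → 2
  Total hydrogens = 12.
Molecular formula: C7H12

C7H12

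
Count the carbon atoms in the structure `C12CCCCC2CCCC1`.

10

The symbol for carbon appears 10 times in the SMILES.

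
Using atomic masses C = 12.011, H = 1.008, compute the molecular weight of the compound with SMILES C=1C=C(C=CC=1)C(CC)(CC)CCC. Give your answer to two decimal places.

190.33

Molecular formula: C14H22.
M = 14×12.011 + 22×1.008 = 190.33 g/mol.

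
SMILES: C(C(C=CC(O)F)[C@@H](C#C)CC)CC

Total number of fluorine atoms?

1

The symbol for fluorine appears 1 time in the SMILES.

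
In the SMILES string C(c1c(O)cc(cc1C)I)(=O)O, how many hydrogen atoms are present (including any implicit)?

Hydrogens are implicit in SMILES; fill each atom to its normal valence:
  4 × C (aromatic): no H
  2 × C (aromatic): 1 H each → 2
  2 × O: 1 H each → 2
  1 × C: 3 H
  1 × C: no H
  1 × I: no H
  1 × O: no H
  Total hydrogens = 7.

7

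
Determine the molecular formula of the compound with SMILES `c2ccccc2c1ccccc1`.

Heavy atoms from the SMILES: 12 C.
Implicit hydrogens by atom environment:
  10 × C (aromatic): 1 H each → 10
  2 × C (aromatic): no H
  Total hydrogens = 10.
Molecular formula: C12H10

C12H10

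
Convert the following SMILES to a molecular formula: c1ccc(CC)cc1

Heavy atoms from the SMILES: 8 C.
Implicit hydrogens by atom environment:
  5 × C (aromatic): 1 H each → 5
  1 × C: 3 H
  1 × C: 2 H
  1 × C (aromatic): no H
  Total hydrogens = 10.
Molecular formula: C8H10

C8H10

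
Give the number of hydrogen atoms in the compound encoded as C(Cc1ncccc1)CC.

Hydrogens are implicit in SMILES; fill each atom to its normal valence:
  4 × C (aromatic): 1 H each → 4
  3 × C: 2 H each → 6
  1 × C: 3 H
  1 × C (aromatic): no H
  1 × N (aromatic): no H
  Total hydrogens = 13.

13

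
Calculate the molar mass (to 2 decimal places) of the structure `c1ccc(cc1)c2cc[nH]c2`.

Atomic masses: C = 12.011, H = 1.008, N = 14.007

143.19

Molecular formula: C10H9N.
M = 10×12.011 + 9×1.008 + 1×14.007 = 143.19 g/mol.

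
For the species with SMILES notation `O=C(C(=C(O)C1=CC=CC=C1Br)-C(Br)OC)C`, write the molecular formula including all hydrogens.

Heavy atoms from the SMILES: 2 Br, 12 C, 3 O.
Implicit hydrogens by atom environment:
  4 × C (aromatic): 1 H each → 4
  3 × C: no H
  2 × Br: no H
  2 × C: 3 H each → 6
  2 × C (aromatic): no H
  2 × O: no H
  1 × C: 1 H
  1 × O: 1 H
  Total hydrogens = 12.
Molecular formula: C12H12Br2O3

C12H12Br2O3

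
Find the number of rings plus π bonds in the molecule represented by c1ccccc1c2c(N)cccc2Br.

Molecular formula from the SMILES: C12H10BrN.
DoU = (2C + 2 + N − H − X)/2 = (2·12 + 2 + 1 − 10 − 1)/2 = 16/2 = 8.
(Structurally: 2 ring(s) + 6 π bond(s) = 8.)

8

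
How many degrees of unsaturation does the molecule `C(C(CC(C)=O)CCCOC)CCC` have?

Molecular formula from the SMILES: C12H24O2.
DoU = (2C + 2 + N − H − X)/2 = (2·12 + 2 + 0 − 24 − 0)/2 = 2/2 = 1.
(Structurally: 0 ring(s) + 1 π bond(s) = 1.)

1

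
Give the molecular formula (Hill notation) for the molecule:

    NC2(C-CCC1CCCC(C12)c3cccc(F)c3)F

Heavy atoms from the SMILES: 16 C, 2 F, 1 N.
Implicit hydrogens by atom environment:
  6 × C: 2 H each → 12
  4 × C (aromatic): 1 H each → 4
  3 × C: 1 H each → 3
  2 × C (aromatic): no H
  2 × F: no H
  1 × C: no H
  1 × N: 2 H
  Total hydrogens = 21.
Molecular formula: C16H21F2N

C16H21F2N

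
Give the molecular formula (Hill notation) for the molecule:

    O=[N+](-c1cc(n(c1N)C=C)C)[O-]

C7H9N3O2

Heavy atoms from the SMILES: 7 C, 3 N, 2 O.
Implicit hydrogens by atom environment:
  3 × C (aromatic): no H
  1 × C: 3 H
  1 × C: 2 H
  1 × C (aromatic): 1 H
  1 × C: 1 H
  1 × N: 2 H
  1 × N (aromatic): no H
  1 × N (charge +1): no H
  1 × O: no H
  1 × O (charge -1): no H
  Total hydrogens = 9.
Molecular formula: C7H9N3O2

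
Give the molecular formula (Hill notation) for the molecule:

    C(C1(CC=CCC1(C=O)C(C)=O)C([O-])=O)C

C12H15O4-

Heavy atoms from the SMILES: 12 C, 4 O.
Implicit hydrogens by atom environment:
  4 × C: no H
  3 × C: 2 H each → 6
  3 × C: 1 H each → 3
  3 × O: no H
  2 × C: 3 H each → 6
  1 × O (charge -1): no H
  Total hydrogens = 15.
Net charge -1.
Molecular formula: C12H15O4-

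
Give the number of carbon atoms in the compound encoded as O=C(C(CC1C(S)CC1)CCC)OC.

The symbol for carbon appears 11 times in the SMILES.

11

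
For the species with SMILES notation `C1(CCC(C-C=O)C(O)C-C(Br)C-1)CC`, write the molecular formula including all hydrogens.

C12H21BrO2

Heavy atoms from the SMILES: 1 Br, 12 C, 2 O.
Implicit hydrogens by atom environment:
  6 × C: 2 H each → 12
  5 × C: 1 H each → 5
  1 × Br: no H
  1 × C: 3 H
  1 × O: 1 H
  1 × O: no H
  Total hydrogens = 21.
Molecular formula: C12H21BrO2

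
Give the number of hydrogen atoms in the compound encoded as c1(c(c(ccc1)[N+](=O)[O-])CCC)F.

Hydrogens are implicit in SMILES; fill each atom to its normal valence:
  3 × C (aromatic): 1 H each → 3
  3 × C (aromatic): no H
  2 × C: 2 H each → 4
  1 × C: 3 H
  1 × F: no H
  1 × N (charge +1): no H
  1 × O: no H
  1 × O (charge -1): no H
  Total hydrogens = 10.

10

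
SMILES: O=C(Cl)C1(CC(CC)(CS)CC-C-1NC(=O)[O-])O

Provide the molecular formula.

Heavy atoms from the SMILES: 11 C, 1 Cl, 1 N, 4 O, 1 S.
Implicit hydrogens by atom environment:
  5 × C: 2 H each → 10
  4 × C: no H
  2 × O: no H
  1 × C: 3 H
  1 × C: 1 H
  1 × Cl: no H
  1 × N: 1 H
  1 × O: 1 H
  1 × O (charge -1): no H
  1 × S: 1 H
  Total hydrogens = 17.
Net charge -1.
Molecular formula: C11H17ClNO4S-

C11H17ClNO4S-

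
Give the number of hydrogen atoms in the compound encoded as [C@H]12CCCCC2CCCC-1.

Hydrogens are implicit in SMILES; fill each atom to its normal valence:
  8 × C: 2 H each → 16
  2 × C: 1 H each → 2
  Total hydrogens = 18.

18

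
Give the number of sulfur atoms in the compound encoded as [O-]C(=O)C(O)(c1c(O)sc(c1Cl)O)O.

1

The symbol for sulfur appears 1 time in the SMILES.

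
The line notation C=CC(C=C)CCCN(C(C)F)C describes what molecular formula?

C11H20FN

Heavy atoms from the SMILES: 11 C, 1 F, 1 N.
Implicit hydrogens by atom environment:
  5 × C: 2 H each → 10
  4 × C: 1 H each → 4
  2 × C: 3 H each → 6
  1 × F: no H
  1 × N: no H
  Total hydrogens = 20.
Molecular formula: C11H20FN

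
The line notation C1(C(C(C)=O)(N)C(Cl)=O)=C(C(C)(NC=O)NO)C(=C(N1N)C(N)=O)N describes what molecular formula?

C12H18ClN7O5

Heavy atoms from the SMILES: 12 C, 1 Cl, 7 N, 5 O.
Implicit hydrogens by atom environment:
  5 × C: no H
  4 × C (aromatic): no H
  4 × N: 2 H each → 8
  4 × O: no H
  2 × C: 3 H each → 6
  2 × N: 1 H each → 2
  1 × C: 1 H
  1 × Cl: no H
  1 × N (aromatic): no H
  1 × O: 1 H
  Total hydrogens = 18.
Molecular formula: C12H18ClN7O5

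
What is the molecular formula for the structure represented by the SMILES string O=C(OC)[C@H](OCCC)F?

Heavy atoms from the SMILES: 6 C, 1 F, 3 O.
Implicit hydrogens by atom environment:
  3 × O: no H
  2 × C: 3 H each → 6
  2 × C: 2 H each → 4
  1 × C: 1 H
  1 × C: no H
  1 × F: no H
  Total hydrogens = 11.
Molecular formula: C6H11FO3

C6H11FO3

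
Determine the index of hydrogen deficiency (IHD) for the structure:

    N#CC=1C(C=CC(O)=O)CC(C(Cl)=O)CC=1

Molecular formula from the SMILES: C11H10ClNO3.
DoU = (2C + 2 + N − H − X)/2 = (2·11 + 2 + 1 − 10 − 1)/2 = 14/2 = 7.
(Structurally: 1 ring(s) + 6 π bond(s) = 7.)

7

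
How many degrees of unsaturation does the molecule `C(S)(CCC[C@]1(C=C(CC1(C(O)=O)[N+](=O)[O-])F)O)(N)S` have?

4

Molecular formula from the SMILES: C10H15FN2O5S2.
DoU = (2C + 2 + N − H − X)/2 = (2·10 + 2 + 2 − 15 − 1)/2 = 8/2 = 4.
(Structurally: 1 ring(s) + 3 π bond(s) = 4.)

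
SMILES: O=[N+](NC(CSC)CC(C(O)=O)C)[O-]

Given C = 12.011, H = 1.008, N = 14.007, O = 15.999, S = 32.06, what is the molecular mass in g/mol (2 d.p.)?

222.26

Molecular formula: C7H14N2O4S.
M = 7×12.011 + 14×1.008 + 2×14.007 + 4×15.999 + 1×32.06 = 222.26 g/mol.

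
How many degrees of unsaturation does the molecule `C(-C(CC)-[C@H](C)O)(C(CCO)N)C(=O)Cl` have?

Molecular formula from the SMILES: C10H20ClNO3.
DoU = (2C + 2 + N − H − X)/2 = (2·10 + 2 + 1 − 20 − 1)/2 = 2/2 = 1.
(Structurally: 0 ring(s) + 1 π bond(s) = 1.)

1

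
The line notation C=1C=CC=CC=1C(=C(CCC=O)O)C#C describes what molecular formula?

C13H12O2

Heavy atoms from the SMILES: 13 C, 2 O.
Implicit hydrogens by atom environment:
  5 × C (aromatic): 1 H each → 5
  3 × C: no H
  2 × C: 2 H each → 4
  2 × C: 1 H each → 2
  1 × C (aromatic): no H
  1 × O: 1 H
  1 × O: no H
  Total hydrogens = 12.
Molecular formula: C13H12O2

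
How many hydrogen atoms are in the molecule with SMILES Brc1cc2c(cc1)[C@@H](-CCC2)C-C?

Hydrogens are implicit in SMILES; fill each atom to its normal valence:
  4 × C: 2 H each → 8
  3 × C (aromatic): 1 H each → 3
  3 × C (aromatic): no H
  1 × Br: no H
  1 × C: 3 H
  1 × C: 1 H
  Total hydrogens = 15.

15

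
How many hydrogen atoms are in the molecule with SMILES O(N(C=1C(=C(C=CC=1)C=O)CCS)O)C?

13

Hydrogens are implicit in SMILES; fill each atom to its normal valence:
  3 × C (aromatic): 1 H each → 3
  3 × C (aromatic): no H
  2 × C: 2 H each → 4
  2 × O: no H
  1 × C: 3 H
  1 × C: 1 H
  1 × N: no H
  1 × O: 1 H
  1 × S: 1 H
  Total hydrogens = 13.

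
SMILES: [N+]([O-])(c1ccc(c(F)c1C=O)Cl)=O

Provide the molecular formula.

C7H3ClFNO3

Heavy atoms from the SMILES: 7 C, 1 Cl, 1 F, 1 N, 3 O.
Implicit hydrogens by atom environment:
  4 × C (aromatic): no H
  2 × C (aromatic): 1 H each → 2
  2 × O: no H
  1 × C: 1 H
  1 × Cl: no H
  1 × F: no H
  1 × N (charge +1): no H
  1 × O (charge -1): no H
  Total hydrogens = 3.
Molecular formula: C7H3ClFNO3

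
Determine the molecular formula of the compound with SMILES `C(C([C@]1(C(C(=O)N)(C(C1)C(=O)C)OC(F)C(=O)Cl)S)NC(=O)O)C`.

Heavy atoms from the SMILES: 13 C, 1 Cl, 1 F, 2 N, 6 O, 1 S.
Implicit hydrogens by atom environment:
  6 × C: no H
  5 × O: no H
  3 × C: 1 H each → 3
  2 × C: 3 H each → 6
  2 × C: 2 H each → 4
  1 × Cl: no H
  1 × F: no H
  1 × N: 2 H
  1 × N: 1 H
  1 × O: 1 H
  1 × S: 1 H
  Total hydrogens = 18.
Molecular formula: C13H18ClFN2O6S

C13H18ClFN2O6S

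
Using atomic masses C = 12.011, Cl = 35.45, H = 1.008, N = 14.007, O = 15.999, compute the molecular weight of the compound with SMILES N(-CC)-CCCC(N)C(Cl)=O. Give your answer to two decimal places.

Molecular formula: C7H15ClN2O.
M = 7×12.011 + 1×35.45 + 15×1.008 + 2×14.007 + 1×15.999 = 178.66 g/mol.

178.66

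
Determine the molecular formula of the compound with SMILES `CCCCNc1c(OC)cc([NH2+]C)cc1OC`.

C13H23N2O2+

Heavy atoms from the SMILES: 13 C, 2 N, 2 O.
Implicit hydrogens by atom environment:
  4 × C: 3 H each → 12
  4 × C (aromatic): no H
  3 × C: 2 H each → 6
  2 × C (aromatic): 1 H each → 2
  2 × O: no H
  1 × N (charge +1): 2 H
  1 × N: 1 H
  Total hydrogens = 23.
Net charge +1.
Molecular formula: C13H23N2O2+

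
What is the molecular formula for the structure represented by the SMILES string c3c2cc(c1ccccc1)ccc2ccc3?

C16H12

Heavy atoms from the SMILES: 16 C.
Implicit hydrogens by atom environment:
  12 × C (aromatic): 1 H each → 12
  4 × C (aromatic): no H
  Total hydrogens = 12.
Molecular formula: C16H12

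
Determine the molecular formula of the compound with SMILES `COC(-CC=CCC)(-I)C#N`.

Heavy atoms from the SMILES: 8 C, 1 I, 1 N, 1 O.
Implicit hydrogens by atom environment:
  2 × C: 3 H each → 6
  2 × C: 2 H each → 4
  2 × C: 1 H each → 2
  2 × C: no H
  1 × I: no H
  1 × N: no H
  1 × O: no H
  Total hydrogens = 12.
Molecular formula: C8H12INO

C8H12INO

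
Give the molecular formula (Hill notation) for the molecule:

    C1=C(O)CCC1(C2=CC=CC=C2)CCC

Heavy atoms from the SMILES: 14 C, 1 O.
Implicit hydrogens by atom environment:
  5 × C (aromatic): 1 H each → 5
  4 × C: 2 H each → 8
  2 × C: no H
  1 × C: 3 H
  1 × C: 1 H
  1 × C (aromatic): no H
  1 × O: 1 H
  Total hydrogens = 18.
Molecular formula: C14H18O

C14H18O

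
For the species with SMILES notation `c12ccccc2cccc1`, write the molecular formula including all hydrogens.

Heavy atoms from the SMILES: 10 C.
Implicit hydrogens by atom environment:
  8 × C (aromatic): 1 H each → 8
  2 × C (aromatic): no H
  Total hydrogens = 8.
Molecular formula: C10H8

C10H8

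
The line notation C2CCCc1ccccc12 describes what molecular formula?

Heavy atoms from the SMILES: 10 C.
Implicit hydrogens by atom environment:
  4 × C: 2 H each → 8
  4 × C (aromatic): 1 H each → 4
  2 × C (aromatic): no H
  Total hydrogens = 12.
Molecular formula: C10H12

C10H12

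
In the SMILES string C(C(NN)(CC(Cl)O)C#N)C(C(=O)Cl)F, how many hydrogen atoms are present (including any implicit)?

10

Hydrogens are implicit in SMILES; fill each atom to its normal valence:
  3 × C: no H
  2 × C: 2 H each → 4
  2 × C: 1 H each → 2
  2 × Cl: no H
  1 × F: no H
  1 × N: 2 H
  1 × N: 1 H
  1 × N: no H
  1 × O: 1 H
  1 × O: no H
  Total hydrogens = 10.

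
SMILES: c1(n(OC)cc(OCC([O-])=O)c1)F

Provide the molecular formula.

C7H7FNO4-

Heavy atoms from the SMILES: 7 C, 1 F, 1 N, 4 O.
Implicit hydrogens by atom environment:
  3 × O: no H
  2 × C (aromatic): 1 H each → 2
  2 × C (aromatic): no H
  1 × C: 3 H
  1 × C: 2 H
  1 × C: no H
  1 × F: no H
  1 × N (aromatic): no H
  1 × O (charge -1): no H
  Total hydrogens = 7.
Net charge -1.
Molecular formula: C7H7FNO4-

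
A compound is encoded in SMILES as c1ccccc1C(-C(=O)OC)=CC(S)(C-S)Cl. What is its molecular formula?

C12H13ClO2S2

Heavy atoms from the SMILES: 12 C, 1 Cl, 2 O, 2 S.
Implicit hydrogens by atom environment:
  5 × C (aromatic): 1 H each → 5
  3 × C: no H
  2 × O: no H
  2 × S: 1 H each → 2
  1 × C: 3 H
  1 × C: 2 H
  1 × C: 1 H
  1 × C (aromatic): no H
  1 × Cl: no H
  Total hydrogens = 13.
Molecular formula: C12H13ClO2S2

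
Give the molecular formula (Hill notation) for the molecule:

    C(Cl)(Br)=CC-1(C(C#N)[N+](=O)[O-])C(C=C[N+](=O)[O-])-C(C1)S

Heavy atoms from the SMILES: 1 Br, 10 C, 1 Cl, 3 N, 4 O, 1 S.
Implicit hydrogens by atom environment:
  6 × C: 1 H each → 6
  3 × C: no H
  2 × N (charge +1): no H
  2 × O: no H
  2 × O (charge -1): no H
  1 × Br: no H
  1 × C: 2 H
  1 × Cl: no H
  1 × N: no H
  1 × S: 1 H
  Total hydrogens = 9.
Molecular formula: C10H9BrClN3O4S

C10H9BrClN3O4S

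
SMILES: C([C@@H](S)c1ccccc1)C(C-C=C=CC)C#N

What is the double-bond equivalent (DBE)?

Molecular formula from the SMILES: C15H17NS.
DoU = (2C + 2 + N − H − X)/2 = (2·15 + 2 + 1 − 17 − 0)/2 = 16/2 = 8.
(Structurally: 1 ring(s) + 7 π bond(s) = 8.)

8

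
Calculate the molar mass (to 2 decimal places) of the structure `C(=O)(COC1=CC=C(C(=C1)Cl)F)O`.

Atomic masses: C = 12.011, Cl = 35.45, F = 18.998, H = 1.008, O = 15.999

204.58

Molecular formula: C8H6ClFO3.
M = 8×12.011 + 1×35.45 + 1×18.998 + 6×1.008 + 3×15.999 = 204.58 g/mol.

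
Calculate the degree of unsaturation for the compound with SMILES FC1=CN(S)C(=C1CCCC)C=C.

Molecular formula from the SMILES: C10H14FNS.
DoU = (2C + 2 + N − H − X)/2 = (2·10 + 2 + 1 − 14 − 1)/2 = 8/2 = 4.
(Structurally: 1 ring(s) + 3 π bond(s) = 4.)

4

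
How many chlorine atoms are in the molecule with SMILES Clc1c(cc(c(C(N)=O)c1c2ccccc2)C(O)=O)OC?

The symbol for chlorine appears 1 time in the SMILES.

1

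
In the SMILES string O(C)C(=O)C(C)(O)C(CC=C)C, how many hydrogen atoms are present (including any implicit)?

Hydrogens are implicit in SMILES; fill each atom to its normal valence:
  3 × C: 3 H each → 9
  2 × C: 2 H each → 4
  2 × C: 1 H each → 2
  2 × C: no H
  2 × O: no H
  1 × O: 1 H
  Total hydrogens = 16.

16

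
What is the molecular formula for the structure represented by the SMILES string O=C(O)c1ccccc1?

Heavy atoms from the SMILES: 7 C, 2 O.
Implicit hydrogens by atom environment:
  5 × C (aromatic): 1 H each → 5
  1 × C (aromatic): no H
  1 × C: no H
  1 × O: 1 H
  1 × O: no H
  Total hydrogens = 6.
Molecular formula: C7H6O2

C7H6O2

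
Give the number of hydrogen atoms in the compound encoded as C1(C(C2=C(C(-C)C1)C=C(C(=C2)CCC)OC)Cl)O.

Hydrogens are implicit in SMILES; fill each atom to its normal valence:
  4 × C (aromatic): no H
  3 × C: 3 H each → 9
  3 × C: 2 H each → 6
  3 × C: 1 H each → 3
  2 × C (aromatic): 1 H each → 2
  1 × Cl: no H
  1 × O: 1 H
  1 × O: no H
  Total hydrogens = 21.

21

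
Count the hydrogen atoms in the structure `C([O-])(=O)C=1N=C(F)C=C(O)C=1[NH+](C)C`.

Hydrogens are implicit in SMILES; fill each atom to its normal valence:
  4 × C (aromatic): no H
  2 × C: 3 H each → 6
  1 × C (aromatic): 1 H
  1 × C: no H
  1 × F: no H
  1 × N (charge +1): 1 H
  1 × N (aromatic): no H
  1 × O: 1 H
  1 × O: no H
  1 × O (charge -1): no H
  Total hydrogens = 9.

9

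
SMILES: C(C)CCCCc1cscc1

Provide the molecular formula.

C10H16S

Heavy atoms from the SMILES: 10 C, 1 S.
Implicit hydrogens by atom environment:
  5 × C: 2 H each → 10
  3 × C (aromatic): 1 H each → 3
  1 × C: 3 H
  1 × C (aromatic): no H
  1 × S (aromatic): no H
  Total hydrogens = 16.
Molecular formula: C10H16S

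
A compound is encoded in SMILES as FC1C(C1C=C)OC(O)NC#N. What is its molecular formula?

C7H9FN2O2

Heavy atoms from the SMILES: 7 C, 1 F, 2 N, 2 O.
Implicit hydrogens by atom environment:
  5 × C: 1 H each → 5
  1 × C: 2 H
  1 × C: no H
  1 × F: no H
  1 × N: 1 H
  1 × N: no H
  1 × O: 1 H
  1 × O: no H
  Total hydrogens = 9.
Molecular formula: C7H9FN2O2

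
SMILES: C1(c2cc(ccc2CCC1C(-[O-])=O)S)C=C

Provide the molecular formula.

Heavy atoms from the SMILES: 13 C, 2 O, 1 S.
Implicit hydrogens by atom environment:
  3 × C: 2 H each → 6
  3 × C (aromatic): 1 H each → 3
  3 × C: 1 H each → 3
  3 × C (aromatic): no H
  1 × C: no H
  1 × O: no H
  1 × O (charge -1): no H
  1 × S: 1 H
  Total hydrogens = 13.
Net charge -1.
Molecular formula: C13H13O2S-

C13H13O2S-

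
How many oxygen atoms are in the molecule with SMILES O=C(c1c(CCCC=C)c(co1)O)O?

4

The symbol for oxygen appears 4 times in the SMILES.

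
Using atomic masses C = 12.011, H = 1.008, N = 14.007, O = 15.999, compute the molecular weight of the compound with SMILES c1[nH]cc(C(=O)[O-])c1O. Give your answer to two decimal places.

126.09

Molecular formula: C5H4NO3-.
M = 5×12.011 + 4×1.008 + 1×14.007 + 3×15.999 = 126.09 g/mol.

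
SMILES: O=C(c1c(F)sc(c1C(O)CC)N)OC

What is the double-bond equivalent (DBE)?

4

Molecular formula from the SMILES: C9H12FNO3S.
DoU = (2C + 2 + N − H − X)/2 = (2·9 + 2 + 1 − 12 − 1)/2 = 8/2 = 4.
(Structurally: 1 ring(s) + 3 π bond(s) = 4.)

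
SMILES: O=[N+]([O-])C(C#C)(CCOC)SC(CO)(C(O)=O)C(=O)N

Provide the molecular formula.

Heavy atoms from the SMILES: 10 C, 2 N, 7 O, 1 S.
Implicit hydrogens by atom environment:
  5 × C: no H
  4 × O: no H
  3 × C: 2 H each → 6
  2 × O: 1 H each → 2
  1 × C: 3 H
  1 × C: 1 H
  1 × N: 2 H
  1 × N (charge +1): no H
  1 × O (charge -1): no H
  1 × S: no H
  Total hydrogens = 14.
Molecular formula: C10H14N2O7S

C10H14N2O7S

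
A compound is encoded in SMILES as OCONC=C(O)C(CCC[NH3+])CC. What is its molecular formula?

Heavy atoms from the SMILES: 9 C, 2 N, 3 O.
Implicit hydrogens by atom environment:
  5 × C: 2 H each → 10
  2 × C: 1 H each → 2
  2 × O: 1 H each → 2
  1 × C: 3 H
  1 × C: no H
  1 × N (charge +1): 3 H
  1 × N: 1 H
  1 × O: no H
  Total hydrogens = 21.
Net charge +1.
Molecular formula: C9H21N2O3+

C9H21N2O3+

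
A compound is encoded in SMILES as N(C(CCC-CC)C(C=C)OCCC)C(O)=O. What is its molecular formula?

Heavy atoms from the SMILES: 13 C, 1 N, 3 O.
Implicit hydrogens by atom environment:
  7 × C: 2 H each → 14
  3 × C: 1 H each → 3
  2 × C: 3 H each → 6
  2 × O: no H
  1 × C: no H
  1 × N: 1 H
  1 × O: 1 H
  Total hydrogens = 25.
Molecular formula: C13H25NO3

C13H25NO3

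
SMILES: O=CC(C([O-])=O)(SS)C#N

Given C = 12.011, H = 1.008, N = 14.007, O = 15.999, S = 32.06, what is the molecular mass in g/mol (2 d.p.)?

176.18

Molecular formula: C4H2NO3S2-.
M = 4×12.011 + 2×1.008 + 1×14.007 + 3×15.999 + 2×32.06 = 176.18 g/mol.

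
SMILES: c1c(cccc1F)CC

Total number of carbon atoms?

8

The symbol for carbon appears 8 times in the SMILES. Lowercase c denotes aromatic carbon and counts toward C.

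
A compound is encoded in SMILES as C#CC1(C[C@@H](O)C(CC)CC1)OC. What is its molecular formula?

C11H18O2

Heavy atoms from the SMILES: 11 C, 2 O.
Implicit hydrogens by atom environment:
  4 × C: 2 H each → 8
  3 × C: 1 H each → 3
  2 × C: 3 H each → 6
  2 × C: no H
  1 × O: 1 H
  1 × O: no H
  Total hydrogens = 18.
Molecular formula: C11H18O2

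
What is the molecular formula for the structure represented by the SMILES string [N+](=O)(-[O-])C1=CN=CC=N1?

Heavy atoms from the SMILES: 4 C, 3 N, 2 O.
Implicit hydrogens by atom environment:
  3 × C (aromatic): 1 H each → 3
  2 × N (aromatic): no H
  1 × C (aromatic): no H
  1 × N (charge +1): no H
  1 × O: no H
  1 × O (charge -1): no H
  Total hydrogens = 3.
Molecular formula: C4H3N3O2

C4H3N3O2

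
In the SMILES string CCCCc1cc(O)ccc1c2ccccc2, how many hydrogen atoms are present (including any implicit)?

Hydrogens are implicit in SMILES; fill each atom to its normal valence:
  8 × C (aromatic): 1 H each → 8
  4 × C (aromatic): no H
  3 × C: 2 H each → 6
  1 × C: 3 H
  1 × O: 1 H
  Total hydrogens = 18.

18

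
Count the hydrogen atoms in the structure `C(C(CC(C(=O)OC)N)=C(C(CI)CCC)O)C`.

Hydrogens are implicit in SMILES; fill each atom to its normal valence:
  5 × C: 2 H each → 10
  3 × C: 3 H each → 9
  3 × C: no H
  2 × C: 1 H each → 2
  2 × O: no H
  1 × I: no H
  1 × N: 2 H
  1 × O: 1 H
  Total hydrogens = 24.

24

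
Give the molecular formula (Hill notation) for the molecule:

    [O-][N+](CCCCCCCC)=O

Heavy atoms from the SMILES: 8 C, 1 N, 2 O.
Implicit hydrogens by atom environment:
  7 × C: 2 H each → 14
  1 × C: 3 H
  1 × N (charge +1): no H
  1 × O: no H
  1 × O (charge -1): no H
  Total hydrogens = 17.
Molecular formula: C8H17NO2

C8H17NO2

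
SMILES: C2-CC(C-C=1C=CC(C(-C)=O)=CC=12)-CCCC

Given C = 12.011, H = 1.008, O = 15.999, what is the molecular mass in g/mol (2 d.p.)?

230.35

Molecular formula: C16H22O.
M = 16×12.011 + 22×1.008 + 1×15.999 = 230.35 g/mol.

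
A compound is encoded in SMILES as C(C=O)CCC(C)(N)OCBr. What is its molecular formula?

Heavy atoms from the SMILES: 1 Br, 7 C, 1 N, 2 O.
Implicit hydrogens by atom environment:
  4 × C: 2 H each → 8
  2 × O: no H
  1 × Br: no H
  1 × C: 3 H
  1 × C: 1 H
  1 × C: no H
  1 × N: 2 H
  Total hydrogens = 14.
Molecular formula: C7H14BrNO2

C7H14BrNO2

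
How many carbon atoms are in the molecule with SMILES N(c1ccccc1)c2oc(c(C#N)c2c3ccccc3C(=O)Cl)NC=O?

19

The symbol for carbon appears 19 times in the SMILES. Lowercase c denotes aromatic carbon and counts toward C.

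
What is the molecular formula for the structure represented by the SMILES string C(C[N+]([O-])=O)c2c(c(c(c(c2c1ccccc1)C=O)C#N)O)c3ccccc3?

Heavy atoms from the SMILES: 22 C, 2 N, 4 O.
Implicit hydrogens by atom environment:
  10 × C (aromatic): 1 H each → 10
  8 × C (aromatic): no H
  2 × C: 2 H each → 4
  2 × O: no H
  1 × C: 1 H
  1 × C: no H
  1 × N: no H
  1 × N (charge +1): no H
  1 × O: 1 H
  1 × O (charge -1): no H
  Total hydrogens = 16.
Molecular formula: C22H16N2O4

C22H16N2O4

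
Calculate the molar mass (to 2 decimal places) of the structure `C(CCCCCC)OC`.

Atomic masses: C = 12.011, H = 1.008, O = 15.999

130.23

Molecular formula: C8H18O.
M = 8×12.011 + 18×1.008 + 1×15.999 = 130.23 g/mol.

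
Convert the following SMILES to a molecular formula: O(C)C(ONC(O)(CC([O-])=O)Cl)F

C5H8ClFNO5-

Heavy atoms from the SMILES: 5 C, 1 Cl, 1 F, 1 N, 5 O.
Implicit hydrogens by atom environment:
  3 × O: no H
  2 × C: no H
  1 × C: 3 H
  1 × C: 2 H
  1 × C: 1 H
  1 × Cl: no H
  1 × F: no H
  1 × N: 1 H
  1 × O: 1 H
  1 × O (charge -1): no H
  Total hydrogens = 8.
Net charge -1.
Molecular formula: C5H8ClFNO5-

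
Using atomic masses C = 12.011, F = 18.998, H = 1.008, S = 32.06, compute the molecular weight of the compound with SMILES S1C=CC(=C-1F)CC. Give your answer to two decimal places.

Molecular formula: C6H7FS.
M = 6×12.011 + 1×18.998 + 7×1.008 + 1×32.06 = 130.18 g/mol.

130.18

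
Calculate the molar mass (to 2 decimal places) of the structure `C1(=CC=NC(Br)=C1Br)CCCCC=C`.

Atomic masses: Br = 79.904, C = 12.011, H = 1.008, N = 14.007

319.04

Molecular formula: C11H13Br2N.
M = 2×79.904 + 11×12.011 + 13×1.008 + 1×14.007 = 319.04 g/mol.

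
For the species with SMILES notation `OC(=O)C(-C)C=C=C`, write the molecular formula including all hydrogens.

Heavy atoms from the SMILES: 6 C, 2 O.
Implicit hydrogens by atom environment:
  2 × C: 1 H each → 2
  2 × C: no H
  1 × C: 3 H
  1 × C: 2 H
  1 × O: 1 H
  1 × O: no H
  Total hydrogens = 8.
Molecular formula: C6H8O2

C6H8O2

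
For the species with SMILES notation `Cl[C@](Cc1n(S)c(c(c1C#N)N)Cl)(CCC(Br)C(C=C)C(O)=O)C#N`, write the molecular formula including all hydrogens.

Heavy atoms from the SMILES: 1 Br, 15 C, 2 Cl, 4 N, 2 O, 1 S.
Implicit hydrogens by atom environment:
  4 × C: 2 H each → 8
  4 × C (aromatic): no H
  4 × C: no H
  3 × C: 1 H each → 3
  2 × Cl: no H
  2 × N: no H
  1 × Br: no H
  1 × N: 2 H
  1 × N (aromatic): no H
  1 × O: 1 H
  1 × O: no H
  1 × S: 1 H
  Total hydrogens = 15.
Molecular formula: C15H15BrCl2N4O2S

C15H15BrCl2N4O2S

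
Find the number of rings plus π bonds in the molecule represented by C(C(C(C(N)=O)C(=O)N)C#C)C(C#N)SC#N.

Molecular formula from the SMILES: C10H10N4O2S.
DoU = (2C + 2 + N − H − X)/2 = (2·10 + 2 + 4 − 10 − 0)/2 = 16/2 = 8.
(Structurally: 0 ring(s) + 8 π bond(s) = 8.)

8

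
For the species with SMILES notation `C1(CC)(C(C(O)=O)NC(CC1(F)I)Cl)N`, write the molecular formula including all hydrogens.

C8H13ClFIN2O2

Heavy atoms from the SMILES: 8 C, 1 Cl, 1 F, 1 I, 2 N, 2 O.
Implicit hydrogens by atom environment:
  3 × C: no H
  2 × C: 2 H each → 4
  2 × C: 1 H each → 2
  1 × C: 3 H
  1 × Cl: no H
  1 × F: no H
  1 × I: no H
  1 × N: 2 H
  1 × N: 1 H
  1 × O: 1 H
  1 × O: no H
  Total hydrogens = 13.
Molecular formula: C8H13ClFIN2O2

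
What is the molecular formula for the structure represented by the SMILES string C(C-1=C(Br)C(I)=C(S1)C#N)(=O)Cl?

C6BrClINOS

Heavy atoms from the SMILES: 1 Br, 6 C, 1 Cl, 1 I, 1 N, 1 O, 1 S.
Implicit hydrogens by atom environment:
  4 × C (aromatic): no H
  2 × C: no H
  1 × Br: no H
  1 × Cl: no H
  1 × I: no H
  1 × N: no H
  1 × O: no H
  1 × S (aromatic): no H
  Total hydrogens = 0.
Molecular formula: C6BrClINOS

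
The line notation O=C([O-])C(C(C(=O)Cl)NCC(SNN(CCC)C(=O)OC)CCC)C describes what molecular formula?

C15H27ClN3O5S-

Heavy atoms from the SMILES: 15 C, 1 Cl, 3 N, 5 O, 1 S.
Implicit hydrogens by atom environment:
  5 × C: 2 H each → 10
  4 × C: 3 H each → 12
  4 × O: no H
  3 × C: 1 H each → 3
  3 × C: no H
  2 × N: 1 H each → 2
  1 × Cl: no H
  1 × N: no H
  1 × O (charge -1): no H
  1 × S: no H
  Total hydrogens = 27.
Net charge -1.
Molecular formula: C15H27ClN3O5S-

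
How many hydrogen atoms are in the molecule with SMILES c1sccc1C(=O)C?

Hydrogens are implicit in SMILES; fill each atom to its normal valence:
  3 × C (aromatic): 1 H each → 3
  1 × C: 3 H
  1 × C (aromatic): no H
  1 × C: no H
  1 × O: no H
  1 × S (aromatic): no H
  Total hydrogens = 6.

6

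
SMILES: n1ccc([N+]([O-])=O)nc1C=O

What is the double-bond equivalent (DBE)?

Molecular formula from the SMILES: C5H3N3O3.
DoU = (2C + 2 + N − H − X)/2 = (2·5 + 2 + 3 − 3 − 0)/2 = 12/2 = 6.
(Structurally: 1 ring(s) + 5 π bond(s) = 6.)

6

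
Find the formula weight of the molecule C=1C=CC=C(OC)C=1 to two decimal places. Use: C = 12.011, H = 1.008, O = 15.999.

108.14

Molecular formula: C7H8O.
M = 7×12.011 + 8×1.008 + 1×15.999 = 108.14 g/mol.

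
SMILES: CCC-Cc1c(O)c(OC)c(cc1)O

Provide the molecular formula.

C11H16O3

Heavy atoms from the SMILES: 11 C, 3 O.
Implicit hydrogens by atom environment:
  4 × C (aromatic): no H
  3 × C: 2 H each → 6
  2 × C: 3 H each → 6
  2 × C (aromatic): 1 H each → 2
  2 × O: 1 H each → 2
  1 × O: no H
  Total hydrogens = 16.
Molecular formula: C11H16O3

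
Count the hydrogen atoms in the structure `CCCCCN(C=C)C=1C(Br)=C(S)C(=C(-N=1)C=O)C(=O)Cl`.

Hydrogens are implicit in SMILES; fill each atom to its normal valence:
  5 × C: 2 H each → 10
  5 × C (aromatic): no H
  2 × C: 1 H each → 2
  2 × O: no H
  1 × Br: no H
  1 × C: 3 H
  1 × C: no H
  1 × Cl: no H
  1 × N (aromatic): no H
  1 × N: no H
  1 × S: 1 H
  Total hydrogens = 16.

16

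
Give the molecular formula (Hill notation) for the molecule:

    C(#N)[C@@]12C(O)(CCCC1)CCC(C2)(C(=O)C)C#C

C15H19NO2

Heavy atoms from the SMILES: 15 C, 1 N, 2 O.
Implicit hydrogens by atom environment:
  7 × C: 2 H each → 14
  6 × C: no H
  1 × C: 3 H
  1 × C: 1 H
  1 × N: no H
  1 × O: 1 H
  1 × O: no H
  Total hydrogens = 19.
Molecular formula: C15H19NO2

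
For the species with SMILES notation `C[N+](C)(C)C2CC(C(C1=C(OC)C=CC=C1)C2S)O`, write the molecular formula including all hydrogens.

Heavy atoms from the SMILES: 15 C, 1 N, 2 O, 1 S.
Implicit hydrogens by atom environment:
  4 × C: 3 H each → 12
  4 × C: 1 H each → 4
  4 × C (aromatic): 1 H each → 4
  2 × C (aromatic): no H
  1 × C: 2 H
  1 × N (charge +1): no H
  1 × O: 1 H
  1 × O: no H
  1 × S: 1 H
  Total hydrogens = 24.
Net charge +1.
Molecular formula: C15H24NO2S+

C15H24NO2S+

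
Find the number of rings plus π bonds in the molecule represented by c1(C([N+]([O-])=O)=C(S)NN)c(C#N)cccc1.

8

Molecular formula from the SMILES: C9H8N4O2S.
DoU = (2C + 2 + N − H − X)/2 = (2·9 + 2 + 4 − 8 − 0)/2 = 16/2 = 8.
(Structurally: 1 ring(s) + 7 π bond(s) = 8.)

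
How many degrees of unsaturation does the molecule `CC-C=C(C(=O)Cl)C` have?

2

Molecular formula from the SMILES: C6H9ClO.
DoU = (2C + 2 + N − H − X)/2 = (2·6 + 2 + 0 − 9 − 1)/2 = 4/2 = 2.
(Structurally: 0 ring(s) + 2 π bond(s) = 2.)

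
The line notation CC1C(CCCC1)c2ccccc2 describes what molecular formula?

C13H18

Heavy atoms from the SMILES: 13 C.
Implicit hydrogens by atom environment:
  5 × C (aromatic): 1 H each → 5
  4 × C: 2 H each → 8
  2 × C: 1 H each → 2
  1 × C: 3 H
  1 × C (aromatic): no H
  Total hydrogens = 18.
Molecular formula: C13H18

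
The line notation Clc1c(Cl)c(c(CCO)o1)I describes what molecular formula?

C6H5Cl2IO2

Heavy atoms from the SMILES: 6 C, 2 Cl, 1 I, 2 O.
Implicit hydrogens by atom environment:
  4 × C (aromatic): no H
  2 × C: 2 H each → 4
  2 × Cl: no H
  1 × I: no H
  1 × O: 1 H
  1 × O (aromatic): no H
  Total hydrogens = 5.
Molecular formula: C6H5Cl2IO2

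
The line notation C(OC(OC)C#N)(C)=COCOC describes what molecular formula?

C8H13NO4

Heavy atoms from the SMILES: 8 C, 1 N, 4 O.
Implicit hydrogens by atom environment:
  4 × O: no H
  3 × C: 3 H each → 9
  2 × C: 1 H each → 2
  2 × C: no H
  1 × C: 2 H
  1 × N: no H
  Total hydrogens = 13.
Molecular formula: C8H13NO4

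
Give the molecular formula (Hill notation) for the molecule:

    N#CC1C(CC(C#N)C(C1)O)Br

C8H9BrN2O

Heavy atoms from the SMILES: 1 Br, 8 C, 2 N, 1 O.
Implicit hydrogens by atom environment:
  4 × C: 1 H each → 4
  2 × C: 2 H each → 4
  2 × C: no H
  2 × N: no H
  1 × Br: no H
  1 × O: 1 H
  Total hydrogens = 9.
Molecular formula: C8H9BrN2O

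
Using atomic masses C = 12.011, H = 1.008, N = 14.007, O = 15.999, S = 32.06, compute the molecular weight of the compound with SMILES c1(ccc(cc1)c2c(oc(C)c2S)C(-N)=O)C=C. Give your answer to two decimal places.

259.32

Molecular formula: C14H13NO2S.
M = 14×12.011 + 13×1.008 + 1×14.007 + 2×15.999 + 1×32.06 = 259.32 g/mol.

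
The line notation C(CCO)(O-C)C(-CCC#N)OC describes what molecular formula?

C9H17NO3

Heavy atoms from the SMILES: 9 C, 1 N, 3 O.
Implicit hydrogens by atom environment:
  4 × C: 2 H each → 8
  2 × C: 3 H each → 6
  2 × C: 1 H each → 2
  2 × O: no H
  1 × C: no H
  1 × N: no H
  1 × O: 1 H
  Total hydrogens = 17.
Molecular formula: C9H17NO3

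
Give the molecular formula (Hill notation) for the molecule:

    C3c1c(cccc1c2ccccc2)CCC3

Heavy atoms from the SMILES: 16 C.
Implicit hydrogens by atom environment:
  8 × C (aromatic): 1 H each → 8
  4 × C: 2 H each → 8
  4 × C (aromatic): no H
  Total hydrogens = 16.
Molecular formula: C16H16

C16H16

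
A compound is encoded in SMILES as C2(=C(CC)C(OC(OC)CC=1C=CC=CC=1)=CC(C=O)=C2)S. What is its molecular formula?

C18H20O3S

Heavy atoms from the SMILES: 18 C, 3 O, 1 S.
Implicit hydrogens by atom environment:
  7 × C (aromatic): 1 H each → 7
  5 × C (aromatic): no H
  3 × O: no H
  2 × C: 3 H each → 6
  2 × C: 2 H each → 4
  2 × C: 1 H each → 2
  1 × S: 1 H
  Total hydrogens = 20.
Molecular formula: C18H20O3S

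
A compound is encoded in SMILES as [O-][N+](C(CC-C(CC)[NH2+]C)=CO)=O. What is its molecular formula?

Heavy atoms from the SMILES: 8 C, 2 N, 3 O.
Implicit hydrogens by atom environment:
  3 × C: 2 H each → 6
  2 × C: 3 H each → 6
  2 × C: 1 H each → 2
  1 × C: no H
  1 × N (charge +1): 2 H
  1 × N (charge +1): no H
  1 × O: 1 H
  1 × O: no H
  1 × O (charge -1): no H
  Total hydrogens = 17.
Net charge +1.
Molecular formula: C8H17N2O3+

C8H17N2O3+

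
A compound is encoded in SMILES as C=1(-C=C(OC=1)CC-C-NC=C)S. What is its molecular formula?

C9H13NOS

Heavy atoms from the SMILES: 9 C, 1 N, 1 O, 1 S.
Implicit hydrogens by atom environment:
  4 × C: 2 H each → 8
  2 × C (aromatic): 1 H each → 2
  2 × C (aromatic): no H
  1 × C: 1 H
  1 × N: 1 H
  1 × O (aromatic): no H
  1 × S: 1 H
  Total hydrogens = 13.
Molecular formula: C9H13NOS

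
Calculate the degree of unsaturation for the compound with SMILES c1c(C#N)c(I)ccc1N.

6

Molecular formula from the SMILES: C7H5IN2.
DoU = (2C + 2 + N − H − X)/2 = (2·7 + 2 + 2 − 5 − 1)/2 = 12/2 = 6.
(Structurally: 1 ring(s) + 5 π bond(s) = 6.)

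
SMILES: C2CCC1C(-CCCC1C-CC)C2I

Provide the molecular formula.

Heavy atoms from the SMILES: 13 C, 1 I.
Implicit hydrogens by atom environment:
  8 × C: 2 H each → 16
  4 × C: 1 H each → 4
  1 × C: 3 H
  1 × I: no H
  Total hydrogens = 23.
Molecular formula: C13H23I

C13H23I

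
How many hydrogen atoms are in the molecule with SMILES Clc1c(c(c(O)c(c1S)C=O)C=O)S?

Hydrogens are implicit in SMILES; fill each atom to its normal valence:
  6 × C (aromatic): no H
  2 × C: 1 H each → 2
  2 × O: no H
  2 × S: 1 H each → 2
  1 × Cl: no H
  1 × O: 1 H
  Total hydrogens = 5.

5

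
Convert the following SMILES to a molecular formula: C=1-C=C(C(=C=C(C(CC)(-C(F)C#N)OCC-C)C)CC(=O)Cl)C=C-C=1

C20H23ClFNO2

Heavy atoms from the SMILES: 20 C, 1 Cl, 1 F, 1 N, 2 O.
Implicit hydrogens by atom environment:
  6 × C: no H
  5 × C (aromatic): 1 H each → 5
  4 × C: 2 H each → 8
  3 × C: 3 H each → 9
  2 × O: no H
  1 × C: 1 H
  1 × C (aromatic): no H
  1 × Cl: no H
  1 × F: no H
  1 × N: no H
  Total hydrogens = 23.
Molecular formula: C20H23ClFNO2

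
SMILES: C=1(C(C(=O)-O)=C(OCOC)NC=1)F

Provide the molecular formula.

C7H8FNO4

Heavy atoms from the SMILES: 7 C, 1 F, 1 N, 4 O.
Implicit hydrogens by atom environment:
  3 × C (aromatic): no H
  3 × O: no H
  1 × C: 3 H
  1 × C: 2 H
  1 × C (aromatic): 1 H
  1 × C: no H
  1 × F: no H
  1 × N (aromatic): 1 H
  1 × O: 1 H
  Total hydrogens = 8.
Molecular formula: C7H8FNO4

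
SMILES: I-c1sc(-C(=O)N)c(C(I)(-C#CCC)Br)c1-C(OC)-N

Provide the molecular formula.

Heavy atoms from the SMILES: 1 Br, 12 C, 2 I, 2 N, 2 O, 1 S.
Implicit hydrogens by atom environment:
  4 × C (aromatic): no H
  4 × C: no H
  2 × C: 3 H each → 6
  2 × I: no H
  2 × N: 2 H each → 4
  2 × O: no H
  1 × Br: no H
  1 × C: 2 H
  1 × C: 1 H
  1 × S (aromatic): no H
  Total hydrogens = 13.
Molecular formula: C12H13BrI2N2O2S

C12H13BrI2N2O2S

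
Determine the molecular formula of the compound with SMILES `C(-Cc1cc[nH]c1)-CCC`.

Heavy atoms from the SMILES: 9 C, 1 N.
Implicit hydrogens by atom environment:
  4 × C: 2 H each → 8
  3 × C (aromatic): 1 H each → 3
  1 × C: 3 H
  1 × C (aromatic): no H
  1 × N (aromatic): 1 H
  Total hydrogens = 15.
Molecular formula: C9H15N

C9H15N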